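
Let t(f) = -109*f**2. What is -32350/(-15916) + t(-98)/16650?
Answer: -4030703569/66250350 ≈ -60.840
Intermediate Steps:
-32350/(-15916) + t(-98)/16650 = -32350/(-15916) - 109*(-98)**2/16650 = -32350*(-1/15916) - 109*9604*(1/16650) = 16175/7958 - 1046836*1/16650 = 16175/7958 - 523418/8325 = -4030703569/66250350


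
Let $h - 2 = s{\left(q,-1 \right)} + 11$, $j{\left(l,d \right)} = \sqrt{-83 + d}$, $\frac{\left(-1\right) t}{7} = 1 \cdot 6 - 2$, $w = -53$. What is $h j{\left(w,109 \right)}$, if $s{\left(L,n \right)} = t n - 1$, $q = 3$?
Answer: $40 \sqrt{26} \approx 203.96$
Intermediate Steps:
$t = -28$ ($t = - 7 \left(1 \cdot 6 - 2\right) = - 7 \left(6 - 2\right) = \left(-7\right) 4 = -28$)
$s{\left(L,n \right)} = -1 - 28 n$ ($s{\left(L,n \right)} = - 28 n - 1 = -1 - 28 n$)
$h = 40$ ($h = 2 + \left(\left(-1 - -28\right) + 11\right) = 2 + \left(\left(-1 + 28\right) + 11\right) = 2 + \left(27 + 11\right) = 2 + 38 = 40$)
$h j{\left(w,109 \right)} = 40 \sqrt{-83 + 109} = 40 \sqrt{26}$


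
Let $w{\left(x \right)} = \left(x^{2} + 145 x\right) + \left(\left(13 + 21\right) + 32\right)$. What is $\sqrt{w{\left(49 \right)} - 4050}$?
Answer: $\sqrt{5522} \approx 74.31$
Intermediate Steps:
$w{\left(x \right)} = 66 + x^{2} + 145 x$ ($w{\left(x \right)} = \left(x^{2} + 145 x\right) + \left(34 + 32\right) = \left(x^{2} + 145 x\right) + 66 = 66 + x^{2} + 145 x$)
$\sqrt{w{\left(49 \right)} - 4050} = \sqrt{\left(66 + 49^{2} + 145 \cdot 49\right) - 4050} = \sqrt{\left(66 + 2401 + 7105\right) - 4050} = \sqrt{9572 - 4050} = \sqrt{5522}$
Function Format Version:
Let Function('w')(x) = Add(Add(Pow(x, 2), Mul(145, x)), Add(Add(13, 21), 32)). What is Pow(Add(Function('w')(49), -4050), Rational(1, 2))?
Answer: Pow(5522, Rational(1, 2)) ≈ 74.310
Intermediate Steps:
Function('w')(x) = Add(66, Pow(x, 2), Mul(145, x)) (Function('w')(x) = Add(Add(Pow(x, 2), Mul(145, x)), Add(34, 32)) = Add(Add(Pow(x, 2), Mul(145, x)), 66) = Add(66, Pow(x, 2), Mul(145, x)))
Pow(Add(Function('w')(49), -4050), Rational(1, 2)) = Pow(Add(Add(66, Pow(49, 2), Mul(145, 49)), -4050), Rational(1, 2)) = Pow(Add(Add(66, 2401, 7105), -4050), Rational(1, 2)) = Pow(Add(9572, -4050), Rational(1, 2)) = Pow(5522, Rational(1, 2))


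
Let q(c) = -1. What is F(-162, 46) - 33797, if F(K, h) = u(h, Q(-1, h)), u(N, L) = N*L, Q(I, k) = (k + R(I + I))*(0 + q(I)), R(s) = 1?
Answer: -35959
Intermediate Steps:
Q(I, k) = -1 - k (Q(I, k) = (k + 1)*(0 - 1) = (1 + k)*(-1) = -1 - k)
u(N, L) = L*N
F(K, h) = h*(-1 - h) (F(K, h) = (-1 - h)*h = h*(-1 - h))
F(-162, 46) - 33797 = 46*(-1 - 1*46) - 33797 = 46*(-1 - 46) - 33797 = 46*(-47) - 33797 = -2162 - 33797 = -35959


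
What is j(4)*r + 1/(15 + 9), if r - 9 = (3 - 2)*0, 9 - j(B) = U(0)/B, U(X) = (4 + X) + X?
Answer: 1729/24 ≈ 72.042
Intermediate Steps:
U(X) = 4 + 2*X
j(B) = 9 - 4/B (j(B) = 9 - (4 + 2*0)/B = 9 - (4 + 0)/B = 9 - 4/B)
r = 9 (r = 9 + (3 - 2)*0 = 9 + 1*0 = 9 + 0 = 9)
j(4)*r + 1/(15 + 9) = (9 - 4/4)*9 + 1/(15 + 9) = (9 - 4*¼)*9 + 1/24 = (9 - 1)*9 + 1/24 = 8*9 + 1/24 = 72 + 1/24 = 1729/24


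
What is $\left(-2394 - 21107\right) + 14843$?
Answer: $-8658$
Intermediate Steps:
$\left(-2394 - 21107\right) + 14843 = -23501 + 14843 = -8658$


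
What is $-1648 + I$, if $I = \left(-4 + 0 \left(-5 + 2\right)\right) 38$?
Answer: $-1800$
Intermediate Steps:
$I = -152$ ($I = \left(-4 + 0 \left(-3\right)\right) 38 = \left(-4 + 0\right) 38 = \left(-4\right) 38 = -152$)
$-1648 + I = -1648 - 152 = -1800$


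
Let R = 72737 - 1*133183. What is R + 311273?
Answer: 250827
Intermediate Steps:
R = -60446 (R = 72737 - 133183 = -60446)
R + 311273 = -60446 + 311273 = 250827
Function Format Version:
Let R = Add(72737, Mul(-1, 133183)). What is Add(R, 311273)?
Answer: 250827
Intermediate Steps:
R = -60446 (R = Add(72737, -133183) = -60446)
Add(R, 311273) = Add(-60446, 311273) = 250827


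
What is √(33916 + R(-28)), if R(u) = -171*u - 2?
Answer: √38702 ≈ 196.73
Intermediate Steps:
R(u) = -2 - 171*u
√(33916 + R(-28)) = √(33916 + (-2 - 171*(-28))) = √(33916 + (-2 + 4788)) = √(33916 + 4786) = √38702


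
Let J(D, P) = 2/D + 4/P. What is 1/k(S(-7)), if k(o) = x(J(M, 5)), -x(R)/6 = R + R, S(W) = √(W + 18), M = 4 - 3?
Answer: -5/168 ≈ -0.029762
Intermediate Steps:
M = 1
S(W) = √(18 + W)
x(R) = -12*R (x(R) = -6*(R + R) = -12*R)
k(o) = -168/5 (k(o) = -12*(2/1 + 4/5) = -12*(2*1 + 4*(⅕)) = -12*(2 + ⅘) = -12*14/5 = -168/5)
1/k(S(-7)) = 1/(-168/5) = -5/168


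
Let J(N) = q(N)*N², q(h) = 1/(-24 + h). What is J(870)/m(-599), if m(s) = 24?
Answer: 21025/564 ≈ 37.278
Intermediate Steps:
J(N) = N²/(-24 + N)
J(870)/m(-599) = (870²/(-24 + 870))/24 = (756900/846)*(1/24) = (756900*(1/846))*(1/24) = (42050/47)*(1/24) = 21025/564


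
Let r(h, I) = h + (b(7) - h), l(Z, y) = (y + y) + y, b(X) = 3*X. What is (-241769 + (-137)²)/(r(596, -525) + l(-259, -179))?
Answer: 55750/129 ≈ 432.17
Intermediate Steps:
l(Z, y) = 3*y (l(Z, y) = 2*y + y = 3*y)
r(h, I) = 21 (r(h, I) = h + (3*7 - h) = h + (21 - h) = 21)
(-241769 + (-137)²)/(r(596, -525) + l(-259, -179)) = (-241769 + (-137)²)/(21 + 3*(-179)) = (-241769 + 18769)/(21 - 537) = -223000/(-516) = -223000*(-1/516) = 55750/129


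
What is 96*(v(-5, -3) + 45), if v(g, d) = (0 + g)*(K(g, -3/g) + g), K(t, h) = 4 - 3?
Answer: 6240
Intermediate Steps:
K(t, h) = 1
v(g, d) = g*(1 + g) (v(g, d) = (0 + g)*(1 + g) = g*(1 + g))
96*(v(-5, -3) + 45) = 96*(-5*(1 - 5) + 45) = 96*(-5*(-4) + 45) = 96*(20 + 45) = 96*65 = 6240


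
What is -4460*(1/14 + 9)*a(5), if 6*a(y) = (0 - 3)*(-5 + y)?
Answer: 0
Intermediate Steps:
a(y) = 5/2 - y/2 (a(y) = ((0 - 3)*(-5 + y))/6 = (-3*(-5 + y))/6 = (15 - 3*y)/6 = 5/2 - y/2)
-4460*(1/14 + 9)*a(5) = -4460*(1/14 + 9)*(5/2 - ½*5) = -4460*(1/14 + 9)*(5/2 - 5/2) = -283210*0/7 = -4460*0 = 0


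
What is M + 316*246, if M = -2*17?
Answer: 77702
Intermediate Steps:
M = -34
M + 316*246 = -34 + 316*246 = -34 + 77736 = 77702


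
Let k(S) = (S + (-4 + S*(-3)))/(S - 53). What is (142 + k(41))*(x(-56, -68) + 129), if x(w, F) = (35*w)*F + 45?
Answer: 59720665/3 ≈ 1.9907e+7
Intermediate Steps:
k(S) = (-4 - 2*S)/(-53 + S) (k(S) = (S + (-4 - 3*S))/(-53 + S) = (-4 - 2*S)/(-53 + S))
x(w, F) = 45 + 35*F*w (x(w, F) = 35*F*w + 45 = 45 + 35*F*w)
(142 + k(41))*(x(-56, -68) + 129) = (142 + 2*(-2 - 1*41)/(-53 + 41))*((45 + 35*(-68)*(-56)) + 129) = (142 + 2*(-2 - 41)/(-12))*((45 + 133280) + 129) = (142 + 2*(-1/12)*(-43))*(133325 + 129) = (142 + 43/6)*133454 = (895/6)*133454 = 59720665/3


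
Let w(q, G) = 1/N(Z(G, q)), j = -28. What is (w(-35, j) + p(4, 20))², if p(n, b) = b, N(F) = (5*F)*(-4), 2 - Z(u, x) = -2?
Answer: 2556801/6400 ≈ 399.50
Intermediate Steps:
Z(u, x) = 4 (Z(u, x) = 2 - 1*(-2) = 2 + 2 = 4)
N(F) = -20*F
w(q, G) = -1/80 (w(q, G) = 1/(-20*4) = 1/(-80) = -1/80)
(w(-35, j) + p(4, 20))² = (-1/80 + 20)² = (1599/80)² = 2556801/6400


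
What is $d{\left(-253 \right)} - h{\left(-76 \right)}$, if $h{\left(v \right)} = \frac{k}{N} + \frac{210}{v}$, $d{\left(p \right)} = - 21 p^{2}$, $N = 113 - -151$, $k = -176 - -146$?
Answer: $- \frac{1123739599}{836} \approx -1.3442 \cdot 10^{6}$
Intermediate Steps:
$k = -30$ ($k = -176 + 146 = -30$)
$N = 264$ ($N = 113 + 151 = 264$)
$h{\left(v \right)} = - \frac{5}{44} + \frac{210}{v}$ ($h{\left(v \right)} = - \frac{30}{264} + \frac{210}{v} = \left(-30\right) \frac{1}{264} + \frac{210}{v} = - \frac{5}{44} + \frac{210}{v}$)
$d{\left(-253 \right)} - h{\left(-76 \right)} = - 21 \left(-253\right)^{2} - \left(- \frac{5}{44} + \frac{210}{-76}\right) = \left(-21\right) 64009 - \left(- \frac{5}{44} + 210 \left(- \frac{1}{76}\right)\right) = -1344189 - \left(- \frac{5}{44} - \frac{105}{38}\right) = -1344189 - - \frac{2405}{836} = -1344189 + \frac{2405}{836} = - \frac{1123739599}{836}$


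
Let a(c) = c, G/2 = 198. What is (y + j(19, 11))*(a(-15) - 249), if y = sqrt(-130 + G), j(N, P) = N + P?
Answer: -7920 - 264*sqrt(266) ≈ -12226.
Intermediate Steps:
G = 396 (G = 2*198 = 396)
y = sqrt(266) (y = sqrt(-130 + 396) = sqrt(266) ≈ 16.310)
(y + j(19, 11))*(a(-15) - 249) = (sqrt(266) + (19 + 11))*(-15 - 249) = (sqrt(266) + 30)*(-264) = (30 + sqrt(266))*(-264) = -7920 - 264*sqrt(266)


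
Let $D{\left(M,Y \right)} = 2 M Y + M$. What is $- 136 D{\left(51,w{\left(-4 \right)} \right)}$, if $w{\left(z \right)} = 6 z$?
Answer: $325992$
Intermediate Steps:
$D{\left(M,Y \right)} = M + 2 M Y$ ($D{\left(M,Y \right)} = 2 M Y + M = M + 2 M Y$)
$- 136 D{\left(51,w{\left(-4 \right)} \right)} = - 136 \cdot 51 \left(1 + 2 \cdot 6 \left(-4\right)\right) = - 136 \cdot 51 \left(1 + 2 \left(-24\right)\right) = - 136 \cdot 51 \left(1 - 48\right) = - 136 \cdot 51 \left(-47\right) = \left(-136\right) \left(-2397\right) = 325992$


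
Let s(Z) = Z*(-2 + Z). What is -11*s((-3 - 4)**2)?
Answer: -25333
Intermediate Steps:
-11*s((-3 - 4)**2) = -11*(-3 - 4)**2*(-2 + (-3 - 4)**2) = -11*(-7)**2*(-2 + (-7)**2) = -539*(-2 + 49) = -539*47 = -11*2303 = -25333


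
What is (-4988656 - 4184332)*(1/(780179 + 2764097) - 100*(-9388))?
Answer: -7630472805558966847/886069 ≈ -8.6116e+12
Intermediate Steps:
(-4988656 - 4184332)*(1/(780179 + 2764097) - 100*(-9388)) = -9172988*(1/3544276 + 938800) = -9172988*3327366308801/3544276 = -7630472805558966847/886069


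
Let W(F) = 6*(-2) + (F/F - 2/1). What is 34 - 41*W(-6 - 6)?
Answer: 567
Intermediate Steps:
W(F) = -13 (W(F) = -12 + (1 - 2*1) = -12 + (1 - 2) = -12 - 1 = -13)
34 - 41*W(-6 - 6) = 34 - 41*(-13) = 34 + 533 = 567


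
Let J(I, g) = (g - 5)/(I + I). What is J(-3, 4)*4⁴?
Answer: 128/3 ≈ 42.667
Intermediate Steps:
J(I, g) = (-5 + g)/(2*I) (J(I, g) = (-5 + g)/((2*I)) = (-5 + g)*(1/(2*I)) = (-5 + g)/(2*I))
J(-3, 4)*4⁴ = ((½)*(-5 + 4)/(-3))*4⁴ = ((½)*(-⅓)*(-1))*256 = (⅙)*256 = 128/3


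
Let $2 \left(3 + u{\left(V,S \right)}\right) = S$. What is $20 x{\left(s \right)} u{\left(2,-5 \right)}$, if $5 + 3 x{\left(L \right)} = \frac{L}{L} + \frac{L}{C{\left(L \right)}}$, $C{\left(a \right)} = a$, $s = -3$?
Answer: $110$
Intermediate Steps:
$u{\left(V,S \right)} = -3 + \frac{S}{2}$
$x{\left(L \right)} = -1$ ($x{\left(L \right)} = - \frac{5}{3} + \frac{\frac{L}{L} + \frac{L}{L}}{3} = - \frac{5}{3} + \frac{1 + 1}{3} = - \frac{5}{3} + \frac{1}{3} \cdot 2 = - \frac{5}{3} + \frac{2}{3} = -1$)
$20 x{\left(s \right)} u{\left(2,-5 \right)} = 20 \left(-1\right) \left(-3 + \frac{1}{2} \left(-5\right)\right) = - 20 \left(-3 - \frac{5}{2}\right) = \left(-20\right) \left(- \frac{11}{2}\right) = 110$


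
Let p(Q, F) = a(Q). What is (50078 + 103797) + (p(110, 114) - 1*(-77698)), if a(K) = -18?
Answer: 231555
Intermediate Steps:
p(Q, F) = -18
(50078 + 103797) + (p(110, 114) - 1*(-77698)) = (50078 + 103797) + (-18 - 1*(-77698)) = 153875 + (-18 + 77698) = 153875 + 77680 = 231555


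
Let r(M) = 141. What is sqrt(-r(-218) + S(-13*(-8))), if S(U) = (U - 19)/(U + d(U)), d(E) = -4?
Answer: I*sqrt(14015)/10 ≈ 11.839*I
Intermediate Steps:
S(U) = (-19 + U)/(-4 + U) (S(U) = (U - 19)/(U - 4) = (-19 + U)/(-4 + U))
sqrt(-r(-218) + S(-13*(-8))) = sqrt(-1*141 + (-19 - 13*(-8))/(-4 - 13*(-8))) = sqrt(-141 + (-19 + 104)/(-4 + 104)) = sqrt(-141 + 85/100) = sqrt(-141 + (1/100)*85) = sqrt(-141 + 17/20) = sqrt(-2803/20) = I*sqrt(14015)/10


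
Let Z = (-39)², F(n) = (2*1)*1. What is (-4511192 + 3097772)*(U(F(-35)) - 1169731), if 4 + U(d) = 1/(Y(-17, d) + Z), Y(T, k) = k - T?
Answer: 127306166894229/77 ≈ 1.6533e+12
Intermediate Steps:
F(n) = 2 (F(n) = 2*1 = 2)
Z = 1521
U(d) = -4 + 1/(1538 + d) (U(d) = -4 + 1/((d - 1*(-17)) + 1521) = -4 + 1/((d + 17) + 1521) = -4 + 1/((17 + d) + 1521) = -4 + 1/(1538 + d))
(-4511192 + 3097772)*(U(F(-35)) - 1169731) = (-4511192 + 3097772)*((-6151 - 4*2)/(1538 + 2) - 1169731) = -1413420*((-6151 - 8)/1540 - 1169731) = -1413420*((1/1540)*(-6159) - 1169731) = -1413420*(-6159/1540 - 1169731) = -1413420*(-1801391899/1540) = 127306166894229/77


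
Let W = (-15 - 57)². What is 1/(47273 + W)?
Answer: 1/52457 ≈ 1.9063e-5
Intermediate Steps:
W = 5184 (W = (-72)² = 5184)
1/(47273 + W) = 1/(47273 + 5184) = 1/52457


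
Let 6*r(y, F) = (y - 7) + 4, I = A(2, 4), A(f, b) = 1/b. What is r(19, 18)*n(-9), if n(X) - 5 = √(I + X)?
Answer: 40/3 + 4*I*√35/3 ≈ 13.333 + 7.8881*I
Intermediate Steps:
I = ¼ (I = 1/4 = ¼ ≈ 0.25000)
r(y, F) = -½ + y/6 (r(y, F) = ((y - 7) + 4)/6 = ((-7 + y) + 4)/6 = (-3 + y)/6 = -½ + y/6)
n(X) = 5 + √(¼ + X)
r(19, 18)*n(-9) = (-½ + (⅙)*19)*(5 + √(1 + 4*(-9))/2) = (-½ + 19/6)*(5 + √(1 - 36)/2) = 8*(5 + √(-35)/2)/3 = 8*(5 + (I*√35)/2)/3 = 8*(5 + I*√35/2)/3 = 40/3 + 4*I*√35/3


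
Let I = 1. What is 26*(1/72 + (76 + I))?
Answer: 72085/36 ≈ 2002.4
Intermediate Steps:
26*(1/72 + (76 + I)) = 26*(1/72 + (76 + 1)) = 26*(1/72 + 77) = 26*(5545/72) = 72085/36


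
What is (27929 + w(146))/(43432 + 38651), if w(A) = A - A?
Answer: 27929/82083 ≈ 0.34025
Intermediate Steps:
w(A) = 0
(27929 + w(146))/(43432 + 38651) = (27929 + 0)/(43432 + 38651) = 27929/82083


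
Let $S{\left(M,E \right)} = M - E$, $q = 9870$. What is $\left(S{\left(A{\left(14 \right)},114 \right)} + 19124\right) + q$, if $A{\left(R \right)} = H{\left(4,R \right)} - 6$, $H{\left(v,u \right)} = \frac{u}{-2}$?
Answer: $28867$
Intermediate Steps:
$H{\left(v,u \right)} = - \frac{u}{2}$ ($H{\left(v,u \right)} = u \left(- \frac{1}{2}\right) = - \frac{u}{2}$)
$A{\left(R \right)} = -6 - \frac{R}{2}$ ($A{\left(R \right)} = - \frac{R}{2} - 6 = -6 - \frac{R}{2}$)
$\left(S{\left(A{\left(14 \right)},114 \right)} + 19124\right) + q = \left(\left(\left(-6 - 7\right) - 114\right) + 19124\right) + 9870 = \left(\left(-13 - 114\right) + 19124\right) + 9870 = \left(-127 + 19124\right) + 9870 = 18997 + 9870 = 28867$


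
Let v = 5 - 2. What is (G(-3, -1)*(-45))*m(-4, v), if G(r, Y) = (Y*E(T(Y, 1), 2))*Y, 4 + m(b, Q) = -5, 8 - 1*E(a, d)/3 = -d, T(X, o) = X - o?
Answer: 12150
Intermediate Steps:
v = 3
E(a, d) = 24 + 3*d (E(a, d) = 24 - (-3)*d = 24 + 3*d)
m(b, Q) = -9 (m(b, Q) = -4 - 5 = -9)
G(r, Y) = 30*Y**2 (G(r, Y) = (Y*(24 + 3*2))*Y = (Y*(24 + 6))*Y = (Y*30)*Y = (30*Y)*Y = 30*Y**2)
(G(-3, -1)*(-45))*m(-4, v) = ((30*(-1)**2)*(-45))*(-9) = ((30*1)*(-45))*(-9) = (30*(-45))*(-9) = -1350*(-9) = 12150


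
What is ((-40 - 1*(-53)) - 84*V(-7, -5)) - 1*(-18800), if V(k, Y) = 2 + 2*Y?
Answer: 19485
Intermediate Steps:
((-40 - 1*(-53)) - 84*V(-7, -5)) - 1*(-18800) = ((-40 - 1*(-53)) - 84*(2 + 2*(-5))) - 1*(-18800) = ((-40 + 53) - 84*(2 - 10)) + 18800 = (13 - 84*(-8)) + 18800 = (13 + 672) + 18800 = 685 + 18800 = 19485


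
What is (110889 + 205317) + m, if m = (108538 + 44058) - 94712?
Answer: 374090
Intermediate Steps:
m = 57884 (m = 152596 - 94712 = 57884)
(110889 + 205317) + m = (110889 + 205317) + 57884 = 316206 + 57884 = 374090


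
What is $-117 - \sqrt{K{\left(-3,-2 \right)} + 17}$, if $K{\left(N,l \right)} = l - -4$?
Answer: $-117 - \sqrt{19} \approx -121.36$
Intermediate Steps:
$K{\left(N,l \right)} = 4 + l$ ($K{\left(N,l \right)} = l + 4 = 4 + l$)
$-117 - \sqrt{K{\left(-3,-2 \right)} + 17} = -117 - \sqrt{\left(4 - 2\right) + 17} = -117 - \sqrt{2 + 17} = -117 - \sqrt{19}$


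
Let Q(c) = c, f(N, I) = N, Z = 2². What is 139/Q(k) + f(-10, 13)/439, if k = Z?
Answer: 60981/1756 ≈ 34.727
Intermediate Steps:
Z = 4
k = 4
139/Q(k) + f(-10, 13)/439 = 139/4 - 10/439 = 60981/1756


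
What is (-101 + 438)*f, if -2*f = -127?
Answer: 42799/2 ≈ 21400.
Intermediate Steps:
f = 127/2 (f = -½*(-127) = 127/2 ≈ 63.500)
(-101 + 438)*f = (-101 + 438)*(127/2) = 337*(127/2) = 42799/2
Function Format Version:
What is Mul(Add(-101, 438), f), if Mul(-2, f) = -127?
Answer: Rational(42799, 2) ≈ 21400.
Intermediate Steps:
f = Rational(127, 2) (f = Mul(Rational(-1, 2), -127) = Rational(127, 2) ≈ 63.500)
Mul(Add(-101, 438), f) = Mul(Add(-101, 438), Rational(127, 2)) = Mul(337, Rational(127, 2)) = Rational(42799, 2)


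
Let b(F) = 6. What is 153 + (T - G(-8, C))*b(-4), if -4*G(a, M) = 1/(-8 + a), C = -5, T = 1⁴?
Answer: 5085/32 ≈ 158.91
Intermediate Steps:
T = 1
G(a, M) = -1/(4*(-8 + a))
153 + (T - G(-8, C))*b(-4) = 153 + (1 - (-1)/(-32 + 4*(-8)))*6 = 153 + (1 - (-1)/(-32 - 32))*6 = 153 + (1 - (-1)/(-64))*6 = 153 + (1 - (-1)*(-1)/64)*6 = 153 + (1 - 1*1/64)*6 = 153 + (1 - 1/64)*6 = 153 + (63/64)*6 = 153 + 189/32 = 5085/32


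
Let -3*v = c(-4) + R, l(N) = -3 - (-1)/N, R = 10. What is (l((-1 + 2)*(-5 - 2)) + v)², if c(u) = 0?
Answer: 18496/441 ≈ 41.941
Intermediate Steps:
l(N) = -3 + 1/N
v = -10/3 (v = -(0 + 10)/3 = -⅓*10 = -10/3 ≈ -3.3333)
(l((-1 + 2)*(-5 - 2)) + v)² = ((-3 + 1/((-1 + 2)*(-5 - 2))) - 10/3)² = ((-3 + 1/(1*(-7))) - 10/3)² = ((-3 + 1/(-7)) - 10/3)² = ((-3 - ⅐) - 10/3)² = (-22/7 - 10/3)² = (-136/21)² = 18496/441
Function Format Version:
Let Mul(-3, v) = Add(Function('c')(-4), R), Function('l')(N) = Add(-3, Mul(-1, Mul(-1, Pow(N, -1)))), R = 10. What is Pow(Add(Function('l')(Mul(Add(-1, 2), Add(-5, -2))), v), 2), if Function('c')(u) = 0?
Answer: Rational(18496, 441) ≈ 41.941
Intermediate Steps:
Function('l')(N) = Add(-3, Pow(N, -1))
v = Rational(-10, 3) (v = Mul(Rational(-1, 3), Add(0, 10)) = Mul(Rational(-1, 3), 10) = Rational(-10, 3) ≈ -3.3333)
Pow(Add(Function('l')(Mul(Add(-1, 2), Add(-5, -2))), v), 2) = Pow(Add(Add(-3, Pow(Mul(Add(-1, 2), Add(-5, -2)), -1)), Rational(-10, 3)), 2) = Pow(Add(Add(-3, Pow(Mul(1, -7), -1)), Rational(-10, 3)), 2) = Pow(Add(Add(-3, Pow(-7, -1)), Rational(-10, 3)), 2) = Pow(Add(Add(-3, Rational(-1, 7)), Rational(-10, 3)), 2) = Pow(Add(Rational(-22, 7), Rational(-10, 3)), 2) = Pow(Rational(-136, 21), 2) = Rational(18496, 441)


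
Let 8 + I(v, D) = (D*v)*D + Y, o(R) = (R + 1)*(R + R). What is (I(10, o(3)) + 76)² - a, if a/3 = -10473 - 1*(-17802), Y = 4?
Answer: 33990237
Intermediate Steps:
o(R) = 2*R*(1 + R) (o(R) = (1 + R)*(2*R) = 2*R*(1 + R))
I(v, D) = -4 + v*D² (I(v, D) = -8 + ((D*v)*D + 4) = -8 + (v*D² + 4) = -8 + (4 + v*D²) = -4 + v*D²)
a = 21987 (a = 3*(-10473 - 1*(-17802)) = 3*(-10473 + 17802) = 3*7329 = 21987)
(I(10, o(3)) + 76)² - a = ((-4 + 10*(2*3*(1 + 3))²) + 76)² - 1*21987 = ((-4 + 10*(2*3*4)²) + 76)² - 21987 = ((-4 + 10*24²) + 76)² - 21987 = ((-4 + 10*576) + 76)² - 21987 = ((-4 + 5760) + 76)² - 21987 = (5756 + 76)² - 21987 = 5832² - 21987 = 34012224 - 21987 = 33990237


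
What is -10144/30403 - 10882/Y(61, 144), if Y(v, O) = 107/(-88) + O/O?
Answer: 29114206512/577657 ≈ 50401.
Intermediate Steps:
Y(v, O) = -19/88 (Y(v, O) = 107*(-1/88) + 1 = -107/88 + 1 = -19/88)
-10144/30403 - 10882/Y(61, 144) = -10144/30403 - 10882/(-19/88) = -10144*1/30403 - 10882*(-88/19) = -10144/30403 + 957616/19 = 29114206512/577657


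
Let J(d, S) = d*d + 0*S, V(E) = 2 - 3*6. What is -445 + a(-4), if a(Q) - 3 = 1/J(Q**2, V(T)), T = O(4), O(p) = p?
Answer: -113151/256 ≈ -442.00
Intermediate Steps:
T = 4
V(E) = -16 (V(E) = 2 - 18 = -16)
J(d, S) = d**2 (J(d, S) = d**2 + 0 = d**2)
a(Q) = 3 + Q**(-4) (a(Q) = 3 + 1/((Q**2)**2) = 3 + 1/(Q**4) = 3 + Q**(-4))
-445 + a(-4) = -445 + (3 + (-4)**(-4)) = -445 + (3 + 1/256) = -445 + 769/256 = -113151/256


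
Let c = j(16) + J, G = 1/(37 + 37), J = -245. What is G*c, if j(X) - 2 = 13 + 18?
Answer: -106/37 ≈ -2.8649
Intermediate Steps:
j(X) = 33 (j(X) = 2 + (13 + 18) = 2 + 31 = 33)
G = 1/74 ≈ 0.013514
c = -212 (c = 33 - 245 = -212)
G*c = (1/74)*(-212) = -106/37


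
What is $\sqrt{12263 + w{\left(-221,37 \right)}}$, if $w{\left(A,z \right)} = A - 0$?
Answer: $3 \sqrt{1338} \approx 109.74$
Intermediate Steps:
$w{\left(A,z \right)} = A$ ($w{\left(A,z \right)} = A + 0 = A$)
$\sqrt{12263 + w{\left(-221,37 \right)}} = \sqrt{12263 - 221} = \sqrt{12042} = 3 \sqrt{1338}$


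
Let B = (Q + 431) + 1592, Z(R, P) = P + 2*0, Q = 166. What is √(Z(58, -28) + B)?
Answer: √2161 ≈ 46.487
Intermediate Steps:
Z(R, P) = P (Z(R, P) = P + 0 = P)
B = 2189 (B = (166 + 431) + 1592 = 597 + 1592 = 2189)
√(Z(58, -28) + B) = √(-28 + 2189) = √2161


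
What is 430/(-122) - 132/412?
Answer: -24158/6283 ≈ -3.8450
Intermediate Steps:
430/(-122) - 132/412 = 430*(-1/122) - 132*1/412 = -215/61 - 33/103 = -24158/6283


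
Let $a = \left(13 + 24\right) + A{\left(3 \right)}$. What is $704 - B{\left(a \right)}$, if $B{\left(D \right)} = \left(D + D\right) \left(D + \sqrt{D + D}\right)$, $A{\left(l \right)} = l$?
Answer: $-2496 - 320 \sqrt{5} \approx -3211.5$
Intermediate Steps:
$a = 40$ ($a = \left(13 + 24\right) + 3 = 37 + 3 = 40$)
$B{\left(D \right)} = 2 D \left(D + \sqrt{2} \sqrt{D}\right)$ ($B{\left(D \right)} = 2 D \left(D + \sqrt{2 D}\right) = 2 D \left(D + \sqrt{2} \sqrt{D}\right)$)
$704 - B{\left(a \right)} = 704 - \left(2 \cdot 40^{2} + 2 \sqrt{2} \cdot 40^{\frac{3}{2}}\right) = 704 - \left(2 \cdot 1600 + 2 \sqrt{2} \cdot 80 \sqrt{10}\right) = 704 - \left(3200 + 320 \sqrt{5}\right) = -2496 - 320 \sqrt{5}$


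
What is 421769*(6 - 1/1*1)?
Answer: 2108845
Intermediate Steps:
421769*(6 - 1/1*1) = 421769*(6 - 1*1*1) = 421769*(6 - 1*1) = 421769*(6 - 1) = 421769*5 = 2108845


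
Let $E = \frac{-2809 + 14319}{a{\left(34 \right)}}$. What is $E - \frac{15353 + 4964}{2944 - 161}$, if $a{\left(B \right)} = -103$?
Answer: $- \frac{3102271}{26059} \approx -119.05$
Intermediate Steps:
$E = - \frac{11510}{103}$ ($E = \frac{-2809 + 14319}{-103} = 11510 \left(- \frac{1}{103}\right) = - \frac{11510}{103} \approx -111.75$)
$E - \frac{15353 + 4964}{2944 - 161} = - \frac{11510}{103} - \frac{15353 + 4964}{2944 - 161} = - \frac{11510}{103} - \frac{20317}{2783} = - \frac{11510}{103} - 20317 \cdot \frac{1}{2783} = - \frac{11510}{103} - \frac{1847}{253} = - \frac{3102271}{26059}$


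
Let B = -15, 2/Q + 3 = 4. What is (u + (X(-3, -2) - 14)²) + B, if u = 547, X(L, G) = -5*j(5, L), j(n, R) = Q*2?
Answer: 1688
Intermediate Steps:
Q = 2 (Q = 2/(-3 + 4) = 2/1 = 2*1 = 2)
j(n, R) = 4 (j(n, R) = 2*2 = 4)
X(L, G) = -20 (X(L, G) = -5*4 = -20)
(u + (X(-3, -2) - 14)²) + B = (547 + (-20 - 14)²) - 15 = (547 + (-34)²) - 15 = (547 + 1156) - 15 = 1703 - 15 = 1688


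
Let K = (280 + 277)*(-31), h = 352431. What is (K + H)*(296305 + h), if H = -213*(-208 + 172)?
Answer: -6227216864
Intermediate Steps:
H = 7668 (H = -213*(-36) = 7668)
K = -17267 (K = 557*(-31) = -17267)
(K + H)*(296305 + h) = (-17267 + 7668)*(296305 + 352431) = -9599*648736 = -6227216864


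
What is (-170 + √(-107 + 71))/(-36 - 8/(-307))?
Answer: 26095/5522 - 921*I/5522 ≈ 4.7256 - 0.16679*I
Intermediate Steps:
(-170 + √(-107 + 71))/(-36 - 8/(-307)) = (-170 + √(-36))/(-36 - 8*(-1/307)) = (-170 + 6*I)/(-36 + 8/307) = (-170 + 6*I)/(-11044/307) = (-170 + 6*I)*(-307/11044) = 26095/5522 - 921*I/5522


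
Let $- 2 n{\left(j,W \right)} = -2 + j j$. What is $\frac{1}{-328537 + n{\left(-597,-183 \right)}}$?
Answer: $- \frac{2}{1013481} \approx -1.9734 \cdot 10^{-6}$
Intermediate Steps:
$n{\left(j,W \right)} = 1 - \frac{j^{2}}{2}$ ($n{\left(j,W \right)} = - \frac{-2 + j j}{2} = - \frac{-2 + j^{2}}{2} = 1 - \frac{j^{2}}{2}$)
$\frac{1}{-328537 + n{\left(-597,-183 \right)}} = \frac{1}{-328537 + \left(1 - \frac{\left(-597\right)^{2}}{2}\right)} = \frac{1}{-328537 + \left(1 - \frac{356409}{2}\right)} = \frac{1}{-328537 - \frac{356407}{2}} = \frac{1}{- \frac{1013481}{2}} = - \frac{2}{1013481}$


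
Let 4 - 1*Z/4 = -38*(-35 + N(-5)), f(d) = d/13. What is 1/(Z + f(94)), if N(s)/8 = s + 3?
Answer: -13/100474 ≈ -0.00012939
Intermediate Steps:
N(s) = 24 + 8*s (N(s) = 8*(s + 3) = 8*(3 + s) = 24 + 8*s)
f(d) = d/13 (f(d) = d*(1/13) = d/13)
Z = -7736 (Z = 16 - (-152)*(-35 + (24 + 8*(-5))) = 16 - (-152)*(-35 + (24 - 40)) = 16 - (-152)*(-35 - 16) = 16 - (-152)*(-51) = 16 - 4*1938 = 16 - 7752 = -7736)
1/(Z + f(94)) = 1/(-7736 + (1/13)*94) = 1/(-7736 + 94/13) = 1/(-100474/13) = -13/100474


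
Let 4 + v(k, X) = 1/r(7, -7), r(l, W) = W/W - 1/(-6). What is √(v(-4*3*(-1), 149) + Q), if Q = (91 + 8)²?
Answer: √480095/7 ≈ 98.984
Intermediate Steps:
r(l, W) = 7/6 (r(l, W) = 1 - 1*(-⅙) = 1 + ⅙ = 7/6)
v(k, X) = -22/7 (v(k, X) = -4 + 1/(7/6) = -4 + 6/7 = -22/7)
Q = 9801 (Q = 99² = 9801)
√(v(-4*3*(-1), 149) + Q) = √(-22/7 + 9801) = √(68585/7) = √480095/7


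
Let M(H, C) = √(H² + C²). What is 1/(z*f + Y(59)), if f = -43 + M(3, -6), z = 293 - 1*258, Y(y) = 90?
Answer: -283/389420 - 21*√5/389420 ≈ -0.00084731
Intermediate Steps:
z = 35 (z = 293 - 258 = 35)
M(H, C) = √(C² + H²)
f = -43 + 3*√5 (f = -43 + √((-6)² + 3²) = -43 + √(36 + 9) = -43 + √45 = -43 + 3*√5 ≈ -36.292)
1/(z*f + Y(59)) = 1/(35*(-43 + 3*√5) + 90) = 1/((-1505 + 105*√5) + 90) = 1/(-1415 + 105*√5)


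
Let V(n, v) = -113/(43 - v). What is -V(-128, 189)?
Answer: -113/146 ≈ -0.77397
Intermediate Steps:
-V(-128, 189) = -113/(-43 + 189) = -113/146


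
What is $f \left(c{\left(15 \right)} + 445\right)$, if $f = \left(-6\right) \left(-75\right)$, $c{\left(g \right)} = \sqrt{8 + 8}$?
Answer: $202050$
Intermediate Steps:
$c{\left(g \right)} = 4$ ($c{\left(g \right)} = \sqrt{16} = 4$)
$f = 450$
$f \left(c{\left(15 \right)} + 445\right) = 450 \left(4 + 445\right) = 450 \cdot 449 = 202050$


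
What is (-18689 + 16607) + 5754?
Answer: 3672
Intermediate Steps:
(-18689 + 16607) + 5754 = -2082 + 5754 = 3672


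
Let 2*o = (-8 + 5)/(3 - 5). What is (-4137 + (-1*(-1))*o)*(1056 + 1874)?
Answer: -24238425/2 ≈ -1.2119e+7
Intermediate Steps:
o = ¾ (o = ((-8 + 5)/(3 - 5))/2 = (-3/(-2))/2 = (-3*(-½))/2 = (½)*(3/2) = ¾ ≈ 0.75000)
(-4137 + (-1*(-1))*o)*(1056 + 1874) = (-4137 - 1*(-1)*(¾))*(1056 + 1874) = (-4137 + 1*(¾))*2930 = (-4137 + ¾)*2930 = -16545/4*2930 = -24238425/2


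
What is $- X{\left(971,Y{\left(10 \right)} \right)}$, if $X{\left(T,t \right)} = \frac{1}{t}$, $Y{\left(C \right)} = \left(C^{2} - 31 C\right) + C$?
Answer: $\frac{1}{200} \approx 0.005$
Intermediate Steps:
$Y{\left(C \right)} = C^{2} - 30 C$
$- X{\left(971,Y{\left(10 \right)} \right)} = - \frac{1}{10 \left(-30 + 10\right)} = - \frac{1}{10 \left(-20\right)} = - \frac{1}{-200} = \left(-1\right) \left(- \frac{1}{200}\right) = \frac{1}{200}$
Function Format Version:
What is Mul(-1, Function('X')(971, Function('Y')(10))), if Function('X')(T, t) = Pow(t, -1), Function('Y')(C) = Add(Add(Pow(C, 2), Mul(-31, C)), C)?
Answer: Rational(1, 200) ≈ 0.0050000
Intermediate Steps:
Function('Y')(C) = Add(Pow(C, 2), Mul(-30, C))
Mul(-1, Function('X')(971, Function('Y')(10))) = Mul(-1, Pow(Mul(10, Add(-30, 10)), -1)) = Mul(-1, Pow(Mul(10, -20), -1)) = Mul(-1, Pow(-200, -1)) = Mul(-1, Rational(-1, 200)) = Rational(1, 200)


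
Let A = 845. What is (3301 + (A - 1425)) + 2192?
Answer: 4913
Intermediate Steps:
(3301 + (A - 1425)) + 2192 = (3301 + (845 - 1425)) + 2192 = (3301 - 580) + 2192 = 2721 + 2192 = 4913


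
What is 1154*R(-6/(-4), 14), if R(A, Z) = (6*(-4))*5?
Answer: -138480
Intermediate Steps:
R(A, Z) = -120 (R(A, Z) = -24*5 = -120)
1154*R(-6/(-4), 14) = 1154*(-120) = -138480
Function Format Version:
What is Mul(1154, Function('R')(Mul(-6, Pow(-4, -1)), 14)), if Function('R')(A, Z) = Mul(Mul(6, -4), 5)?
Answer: -138480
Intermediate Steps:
Function('R')(A, Z) = -120 (Function('R')(A, Z) = Mul(-24, 5) = -120)
Mul(1154, Function('R')(Mul(-6, Pow(-4, -1)), 14)) = Mul(1154, -120) = -138480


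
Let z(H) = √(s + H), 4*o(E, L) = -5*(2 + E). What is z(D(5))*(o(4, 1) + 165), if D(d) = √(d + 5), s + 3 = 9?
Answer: 315*√(6 + √10)/2 ≈ 476.74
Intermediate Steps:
s = 6 (s = -3 + 9 = 6)
o(E, L) = -5/2 - 5*E/4 (o(E, L) = (-5*(2 + E))/4 = (-10 - 5*E)/4 = -5/2 - 5*E/4)
D(d) = √(5 + d)
z(H) = √(6 + H)
z(D(5))*(o(4, 1) + 165) = √(6 + √(5 + 5))*((-5/2 - 5/4*4) + 165) = √(6 + √10)*((-5/2 - 5) + 165) = √(6 + √10)*(-15/2 + 165) = √(6 + √10)*(315/2) = 315*√(6 + √10)/2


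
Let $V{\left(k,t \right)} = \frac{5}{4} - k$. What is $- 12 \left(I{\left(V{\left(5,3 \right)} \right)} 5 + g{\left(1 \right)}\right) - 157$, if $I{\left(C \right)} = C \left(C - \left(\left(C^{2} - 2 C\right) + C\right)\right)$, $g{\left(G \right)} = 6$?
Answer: $- \frac{81289}{16} \approx -5080.6$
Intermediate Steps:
$V{\left(k,t \right)} = \frac{5}{4} - k$ ($V{\left(k,t \right)} = 5 \cdot \frac{1}{4} - k = \frac{5}{4} - k$)
$I{\left(C \right)} = C \left(- C^{2} + 2 C\right)$ ($I{\left(C \right)} = C \left(C - \left(C^{2} - C\right)\right) = C \left(- C^{2} + 2 C\right)$)
$- 12 \left(I{\left(V{\left(5,3 \right)} \right)} 5 + g{\left(1 \right)}\right) - 157 = - 12 \left(\left(\frac{5}{4} - 5\right)^{2} \left(2 - \left(\frac{5}{4} - 5\right)\right) 5 + 6\right) - 157 = - 12 \left(\left(- \frac{15}{4}\right)^{2} \left(2 - - \frac{15}{4}\right) 5 + 6\right) - 157 = - 12 \left(\frac{225 \left(2 + \frac{15}{4}\right)}{16} \cdot 5 + 6\right) - 157 = - 12 \left(\frac{225}{16} \cdot \frac{23}{4} \cdot 5 + 6\right) - 157 = - 12 \left(\frac{5175}{64} \cdot 5 + 6\right) - 157 = - 12 \left(\frac{25875}{64} + 6\right) - 157 = \left(-12\right) \frac{26259}{64} - 157 = - \frac{78777}{16} - 157 = - \frac{81289}{16}$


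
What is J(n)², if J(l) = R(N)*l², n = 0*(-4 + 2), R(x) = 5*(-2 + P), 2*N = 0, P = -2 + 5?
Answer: 0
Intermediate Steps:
P = 3
N = 0 (N = (½)*0 = 0)
R(x) = 5 (R(x) = 5*(-2 + 3) = 5*1 = 5)
n = 0 (n = 0*(-2) = 0)
J(l) = 5*l²
J(n)² = (5*0²)² = (5*0)² = 0² = 0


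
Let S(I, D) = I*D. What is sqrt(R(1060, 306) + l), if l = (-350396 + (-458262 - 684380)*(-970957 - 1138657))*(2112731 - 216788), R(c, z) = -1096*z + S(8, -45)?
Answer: 2*sqrt(1142558391343084530) ≈ 2.1378e+9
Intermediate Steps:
S(I, D) = D*I
R(c, z) = -360 - 1096*z (R(c, z) = -1096*z - 45*8 = -1096*z - 360 = -360 - 1096*z)
l = 4570233565372673856 (l = (-350396 - 1142642*(-2109614))*1895943 = (-350396 + 2410533560188)*1895943 = 2410533209792*1895943 = 4570233565372673856)
sqrt(R(1060, 306) + l) = sqrt((-360 - 1096*306) + 4570233565372673856) = sqrt((-360 - 335376) + 4570233565372673856) = sqrt(-335736 + 4570233565372673856) = sqrt(4570233565372338120) = 2*sqrt(1142558391343084530)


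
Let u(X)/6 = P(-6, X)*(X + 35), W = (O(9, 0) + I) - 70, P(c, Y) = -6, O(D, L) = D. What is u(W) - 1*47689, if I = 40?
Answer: -48193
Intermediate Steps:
W = -21 (W = (9 + 40) - 70 = 49 - 70 = -21)
u(X) = -1260 - 36*X (u(X) = 6*(-6*(X + 35)) = 6*(-6*(35 + X)) = 6*(-210 - 6*X) = -1260 - 36*X)
u(W) - 1*47689 = (-1260 - 36*(-21)) - 1*47689 = (-1260 + 756) - 47689 = -504 - 47689 = -48193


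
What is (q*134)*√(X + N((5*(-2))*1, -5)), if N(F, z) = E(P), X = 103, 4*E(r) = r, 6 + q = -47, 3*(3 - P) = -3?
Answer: -14204*√26 ≈ -72427.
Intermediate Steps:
P = 4 (P = 3 - ⅓*(-3) = 3 + 1 = 4)
q = -53 (q = -6 - 47 = -53)
E(r) = r/4
N(F, z) = 1 (N(F, z) = (¼)*4 = 1)
(q*134)*√(X + N((5*(-2))*1, -5)) = (-53*134)*√(103 + 1) = -14204*√26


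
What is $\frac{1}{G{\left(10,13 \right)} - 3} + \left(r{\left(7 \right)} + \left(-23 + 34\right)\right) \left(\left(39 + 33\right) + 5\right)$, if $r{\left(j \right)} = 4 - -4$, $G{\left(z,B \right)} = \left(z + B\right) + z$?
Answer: $\frac{43891}{30} \approx 1463.0$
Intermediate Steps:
$G{\left(z,B \right)} = B + 2 z$ ($G{\left(z,B \right)} = \left(B + z\right) + z = B + 2 z$)
$r{\left(j \right)} = 8$ ($r{\left(j \right)} = 4 + 4 = 8$)
$\frac{1}{G{\left(10,13 \right)} - 3} + \left(r{\left(7 \right)} + \left(-23 + 34\right)\right) \left(\left(39 + 33\right) + 5\right) = \frac{1}{\left(13 + 2 \cdot 10\right) - 3} + \left(8 + \left(-23 + 34\right)\right) \left(\left(39 + 33\right) + 5\right) = \frac{1}{\left(13 + 20\right) - 3} + \left(8 + 11\right) \left(72 + 5\right) = \frac{1}{33 - 3} + 19 \cdot 77 = \frac{1}{30} + 1463 = \frac{43891}{30}$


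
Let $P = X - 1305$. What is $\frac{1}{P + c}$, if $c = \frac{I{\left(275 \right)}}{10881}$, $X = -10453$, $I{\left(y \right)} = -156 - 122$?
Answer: $- \frac{10881}{127939076} \approx -8.5048 \cdot 10^{-5}$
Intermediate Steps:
$I{\left(y \right)} = -278$
$c = - \frac{278}{10881} \approx -0.025549$
$P = -11758$ ($P = -10453 - 1305 = -11758$)
$\frac{1}{P + c} = \frac{1}{-11758 - \frac{278}{10881}} = \frac{1}{- \frac{127939076}{10881}} = - \frac{10881}{127939076}$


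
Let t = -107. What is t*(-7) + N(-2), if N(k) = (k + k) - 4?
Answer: 741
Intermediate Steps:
N(k) = -4 + 2*k (N(k) = 2*k - 4 = -4 + 2*k)
t*(-7) + N(-2) = -107*(-7) + (-4 + 2*(-2)) = 749 + (-4 - 4) = 749 - 8 = 741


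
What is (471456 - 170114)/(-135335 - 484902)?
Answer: -301342/620237 ≈ -0.48585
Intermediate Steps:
(471456 - 170114)/(-135335 - 484902) = 301342/(-620237) = 301342*(-1/620237) = -301342/620237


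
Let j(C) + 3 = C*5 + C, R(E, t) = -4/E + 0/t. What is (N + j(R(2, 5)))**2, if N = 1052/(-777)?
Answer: 161467849/603729 ≈ 267.45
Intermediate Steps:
R(E, t) = -4/E (R(E, t) = -4/E + 0 = -4/E)
j(C) = -3 + 6*C (j(C) = -3 + (C*5 + C) = -3 + (5*C + C) = -3 + 6*C)
N = -1052/777 (N = 1052*(-1/777) = -1052/777 ≈ -1.3539)
(N + j(R(2, 5)))**2 = (-1052/777 + (-3 + 6*(-4/2)))**2 = (-1052/777 + (-3 + 6*(-4*1/2)))**2 = (-1052/777 + (-3 + 6*(-2)))**2 = (-1052/777 + (-3 - 12))**2 = (-1052/777 - 15)**2 = (-12707/777)**2 = 161467849/603729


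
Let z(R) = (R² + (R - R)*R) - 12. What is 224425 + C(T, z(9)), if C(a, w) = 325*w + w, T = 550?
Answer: 246919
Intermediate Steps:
z(R) = -12 + R² (z(R) = (R² + 0*R) - 12 = (R² + 0) - 12 = R² - 12 = -12 + R²)
C(a, w) = 326*w
224425 + C(T, z(9)) = 224425 + 326*(-12 + 9²) = 224425 + 326*(-12 + 81) = 224425 + 326*69 = 224425 + 22494 = 246919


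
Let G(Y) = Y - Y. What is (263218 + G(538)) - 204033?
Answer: 59185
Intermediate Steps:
G(Y) = 0
(263218 + G(538)) - 204033 = (263218 + 0) - 204033 = 263218 - 204033 = 59185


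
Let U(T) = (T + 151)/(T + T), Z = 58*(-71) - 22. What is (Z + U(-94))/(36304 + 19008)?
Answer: -778377/10398656 ≈ -0.074854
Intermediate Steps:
Z = -4140 (Z = -4118 - 22 = -4140)
U(T) = (151 + T)/(2*T) (U(T) = (151 + T)/((2*T)) = (151 + T)*(1/(2*T)) = (151 + T)/(2*T))
(Z + U(-94))/(36304 + 19008) = (-4140 + (½)*(151 - 94)/(-94))/(36304 + 19008) = (-4140 + (½)*(-1/94)*57)/55312 = (-4140 - 57/188)*(1/55312) = -778377/188*1/55312 = -778377/10398656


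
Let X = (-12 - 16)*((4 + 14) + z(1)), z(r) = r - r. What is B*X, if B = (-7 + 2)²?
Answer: -12600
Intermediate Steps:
z(r) = 0
X = -504 (X = (-12 - 16)*((4 + 14) + 0) = -28*(18 + 0) = -28*18 = -504)
B = 25 (B = (-5)² = 25)
B*X = 25*(-504) = -12600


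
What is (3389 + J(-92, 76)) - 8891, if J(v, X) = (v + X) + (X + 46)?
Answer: -5396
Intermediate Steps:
J(v, X) = 46 + v + 2*X (J(v, X) = (X + v) + (46 + X) = 46 + v + 2*X)
(3389 + J(-92, 76)) - 8891 = (3389 + (46 - 92 + 2*76)) - 8891 = (3389 + (46 - 92 + 152)) - 8891 = (3389 + 106) - 8891 = 3495 - 8891 = -5396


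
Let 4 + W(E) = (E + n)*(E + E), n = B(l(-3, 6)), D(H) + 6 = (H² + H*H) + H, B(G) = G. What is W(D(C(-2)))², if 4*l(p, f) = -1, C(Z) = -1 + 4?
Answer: 769129/4 ≈ 1.9228e+5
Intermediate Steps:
C(Z) = 3
l(p, f) = -¼ (l(p, f) = (¼)*(-1) = -¼)
D(H) = -6 + H + 2*H² (D(H) = -6 + ((H² + H*H) + H) = -6 + ((H² + H²) + H) = -6 + (2*H² + H) = -6 + (H + 2*H²) = -6 + H + 2*H²)
n = -¼ ≈ -0.25000
W(E) = -4 + 2*E*(-¼ + E) (W(E) = -4 + (E - ¼)*(E + E) = -4 + (-¼ + E)*(2*E) = -4 + 2*E*(-¼ + E))
W(D(C(-2)))² = (-4 + 2*(-6 + 3 + 2*3²)² - (-6 + 3 + 2*3²)/2)² = (-4 + 2*(-6 + 3 + 2*9)² - (-6 + 3 + 2*9)/2)² = (-4 + 2*(-6 + 3 + 18)² - (-6 + 3 + 18)/2)² = (-4 + 2*15² - ½*15)² = (-4 + 2*225 - 15/2)² = (-4 + 450 - 15/2)² = (877/2)² = 769129/4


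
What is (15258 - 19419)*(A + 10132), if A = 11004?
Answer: -87946896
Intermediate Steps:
(15258 - 19419)*(A + 10132) = (15258 - 19419)*(11004 + 10132) = -4161*21136 = -87946896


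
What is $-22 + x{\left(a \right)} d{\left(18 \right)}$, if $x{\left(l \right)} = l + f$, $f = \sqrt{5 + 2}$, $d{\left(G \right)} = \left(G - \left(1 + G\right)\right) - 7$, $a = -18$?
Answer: $122 - 8 \sqrt{7} \approx 100.83$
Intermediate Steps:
$d{\left(G \right)} = -8$ ($d{\left(G \right)} = -1 - 7 = -8$)
$f = \sqrt{7} \approx 2.6458$
$x{\left(l \right)} = l + \sqrt{7}$
$-22 + x{\left(a \right)} d{\left(18 \right)} = -22 + \left(-18 + \sqrt{7}\right) \left(-8\right) = -22 + \left(144 - 8 \sqrt{7}\right) = 122 - 8 \sqrt{7}$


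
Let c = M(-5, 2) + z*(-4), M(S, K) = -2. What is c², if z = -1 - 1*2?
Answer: 100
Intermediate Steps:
z = -3 (z = -1 - 2 = -3)
c = 10 (c = -2 - 3*(-4) = -2 + 12 = 10)
c² = 10² = 100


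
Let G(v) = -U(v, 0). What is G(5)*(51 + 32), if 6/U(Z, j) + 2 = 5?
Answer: -166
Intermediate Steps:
U(Z, j) = 2 (U(Z, j) = 6/(-2 + 5) = 6/3 = 6*(⅓) = 2)
G(v) = -2 (G(v) = -1*2 = -2)
G(5)*(51 + 32) = -2*(51 + 32) = -2*83 = -166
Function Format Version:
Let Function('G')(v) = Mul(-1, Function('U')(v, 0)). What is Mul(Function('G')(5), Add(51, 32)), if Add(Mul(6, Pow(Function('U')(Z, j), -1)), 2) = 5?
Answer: -166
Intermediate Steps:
Function('U')(Z, j) = 2 (Function('U')(Z, j) = Mul(6, Pow(Add(-2, 5), -1)) = Mul(6, Pow(3, -1)) = Mul(6, Rational(1, 3)) = 2)
Function('G')(v) = -2 (Function('G')(v) = Mul(-1, 2) = -2)
Mul(Function('G')(5), Add(51, 32)) = Mul(-2, Add(51, 32)) = Mul(-2, 83) = -166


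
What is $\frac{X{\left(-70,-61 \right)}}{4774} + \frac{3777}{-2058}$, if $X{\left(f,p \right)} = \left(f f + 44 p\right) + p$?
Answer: $- \frac{161862}{116963} \approx -1.3839$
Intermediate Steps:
$X{\left(f,p \right)} = f^{2} + 45 p$ ($X{\left(f,p \right)} = \left(f^{2} + 44 p\right) + p = f^{2} + 45 p$)
$\frac{X{\left(-70,-61 \right)}}{4774} + \frac{3777}{-2058} = \frac{\left(-70\right)^{2} + 45 \left(-61\right)}{4774} + \frac{3777}{-2058} = \left(4900 - 2745\right) \frac{1}{4774} + 3777 \left(- \frac{1}{2058}\right) = 2155 \cdot \frac{1}{4774} - \frac{1259}{686} = \frac{2155}{4774} - \frac{1259}{686} = - \frac{161862}{116963}$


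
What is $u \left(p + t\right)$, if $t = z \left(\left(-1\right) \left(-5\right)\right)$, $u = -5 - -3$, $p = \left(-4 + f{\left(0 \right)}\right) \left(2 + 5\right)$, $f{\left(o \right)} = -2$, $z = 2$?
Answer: $64$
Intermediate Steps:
$p = -42$ ($p = \left(-4 - 2\right) \left(2 + 5\right) = \left(-6\right) 7 = -42$)
$u = -2$ ($u = -5 + 3 = -2$)
$t = 10$ ($t = 2 \left(\left(-1\right) \left(-5\right)\right) = 2 \cdot 5 = 10$)
$u \left(p + t\right) = - 2 \left(-42 + 10\right) = \left(-2\right) \left(-32\right) = 64$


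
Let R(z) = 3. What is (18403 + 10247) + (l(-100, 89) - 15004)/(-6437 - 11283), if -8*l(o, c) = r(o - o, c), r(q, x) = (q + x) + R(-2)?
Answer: 1015386031/35440 ≈ 28651.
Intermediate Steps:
r(q, x) = 3 + q + x (r(q, x) = (q + x) + 3 = 3 + q + x)
l(o, c) = -3/8 - c/8 (l(o, c) = -(3 + (o - o) + c)/8 = -(3 + 0 + c)/8 = -(3 + c)/8 = -3/8 - c/8)
(18403 + 10247) + (l(-100, 89) - 15004)/(-6437 - 11283) = (18403 + 10247) + ((-3/8 - 1/8*89) - 15004)/(-6437 - 11283) = 28650 + ((-3/8 - 89/8) - 15004)/(-17720) = 28650 + (-23/2 - 15004)*(-1/17720) = 28650 - 30031/2*(-1/17720) = 28650 + 30031/35440 = 1015386031/35440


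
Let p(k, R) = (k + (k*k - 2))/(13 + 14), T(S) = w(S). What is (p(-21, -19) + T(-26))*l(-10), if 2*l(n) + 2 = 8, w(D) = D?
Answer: -284/9 ≈ -31.556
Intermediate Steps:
T(S) = S
l(n) = 3 (l(n) = -1 + (1/2)*8 = -1 + 4 = 3)
p(k, R) = -2/27 + k/27 + k**2/27 (p(k, R) = (k + (k**2 - 2))/27 = (k + (-2 + k**2))*(1/27) = (-2 + k + k**2)*(1/27) = -2/27 + k/27 + k**2/27)
(p(-21, -19) + T(-26))*l(-10) = ((-2/27 + (1/27)*(-21) + (1/27)*(-21)**2) - 26)*3 = ((-2/27 - 7/9 + (1/27)*441) - 26)*3 = ((-2/27 - 7/9 + 49/3) - 26)*3 = (418/27 - 26)*3 = -284/27*3 = -284/9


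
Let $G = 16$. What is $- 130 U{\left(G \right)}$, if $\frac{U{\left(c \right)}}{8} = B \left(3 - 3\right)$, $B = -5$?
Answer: $0$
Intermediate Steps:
$U{\left(c \right)} = 0$ ($U{\left(c \right)} = 8 \left(- 5 \left(3 - 3\right)\right) = 8 \left(\left(-5\right) 0\right) = 8 \cdot 0 = 0$)
$- 130 U{\left(G \right)} = \left(-130\right) 0 = 0$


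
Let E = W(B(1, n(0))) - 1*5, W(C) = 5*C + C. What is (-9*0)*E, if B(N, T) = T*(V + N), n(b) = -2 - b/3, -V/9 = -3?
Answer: 0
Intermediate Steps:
V = 27 (V = -9*(-3) = 27)
n(b) = -2 - b/3
B(N, T) = T*(27 + N)
W(C) = 6*C
E = -341 (E = 6*((-2 - 1/3*0)*(27 + 1)) - 1*5 = 6*((-2 + 0)*28) - 5 = 6*(-2*28) - 5 = 6*(-56) - 5 = -336 - 5 = -341)
(-9*0)*E = -9*0*(-341) = 0*(-341) = 0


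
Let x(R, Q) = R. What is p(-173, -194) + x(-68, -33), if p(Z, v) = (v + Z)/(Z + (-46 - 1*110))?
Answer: -22005/329 ≈ -66.885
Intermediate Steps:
p(Z, v) = (Z + v)/(-156 + Z) (p(Z, v) = (Z + v)/(Z + (-46 - 110)) = (Z + v)/(Z - 156) = (Z + v)/(-156 + Z))
p(-173, -194) + x(-68, -33) = (-173 - 194)/(-156 - 173) - 68 = -367/(-329) - 68 = -1/329*(-367) - 68 = 367/329 - 68 = -22005/329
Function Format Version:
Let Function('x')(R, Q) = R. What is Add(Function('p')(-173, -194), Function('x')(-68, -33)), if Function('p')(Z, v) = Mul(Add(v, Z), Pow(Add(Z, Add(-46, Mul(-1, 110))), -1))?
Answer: Rational(-22005, 329) ≈ -66.885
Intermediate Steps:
Function('p')(Z, v) = Mul(Pow(Add(-156, Z), -1), Add(Z, v)) (Function('p')(Z, v) = Mul(Add(Z, v), Pow(Add(Z, Add(-46, -110)), -1)) = Mul(Add(Z, v), Pow(Add(Z, -156), -1)) = Mul(Add(Z, v), Pow(Add(-156, Z), -1)) = Mul(Pow(Add(-156, Z), -1), Add(Z, v)))
Add(Function('p')(-173, -194), Function('x')(-68, -33)) = Add(Mul(Pow(Add(-156, -173), -1), Add(-173, -194)), -68) = Add(Mul(Pow(-329, -1), -367), -68) = Add(Mul(Rational(-1, 329), -367), -68) = Add(Rational(367, 329), -68) = Rational(-22005, 329)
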